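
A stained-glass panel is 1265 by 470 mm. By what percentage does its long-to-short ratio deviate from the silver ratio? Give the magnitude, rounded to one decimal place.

Ratio = 1265 / 470 ≈ 2.6915.
Ideal silver ratio ≈ 2.4142. |2.6915 − 2.4142| / 2.4142 ≈ 11.49% → 11.5%.

11.5%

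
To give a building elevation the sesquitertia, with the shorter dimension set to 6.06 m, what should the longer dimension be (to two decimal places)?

8.08 m

4:3 ≈ 1.33333.
Longer side = 6.06 × 1.33333 ≈ 8.0800 → 8.08 m.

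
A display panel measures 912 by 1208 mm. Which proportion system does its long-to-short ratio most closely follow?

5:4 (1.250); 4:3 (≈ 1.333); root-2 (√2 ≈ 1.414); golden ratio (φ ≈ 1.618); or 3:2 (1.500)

1208/912 ≈ 1.325. Nearest candidates are 4:3 (1.333, off by 0.008) and 5:4 (1.250, off by 0.075).

4:3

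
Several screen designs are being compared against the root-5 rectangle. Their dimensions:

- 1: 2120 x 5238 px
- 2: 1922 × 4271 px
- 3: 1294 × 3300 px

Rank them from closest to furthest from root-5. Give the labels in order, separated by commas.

2, 1, 3

1: 5238/2120 ≈ 2.471 → |2.471 − 2.236| = 0.235
2: 4271/1922 ≈ 2.222 → |2.222 − 2.236| = 0.014
3: 3300/1294 ≈ 2.550 → |2.550 − 2.236| = 0.314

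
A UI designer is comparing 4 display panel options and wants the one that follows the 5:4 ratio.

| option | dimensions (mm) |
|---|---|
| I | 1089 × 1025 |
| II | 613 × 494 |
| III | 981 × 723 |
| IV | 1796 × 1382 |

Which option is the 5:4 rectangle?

Ratios (long/short): I ≈ 1.062; II ≈ 1.241; III ≈ 1.357; IV ≈ 1.300.
5:4 ≈ 1.250; option II is nearest (Δ 0.009).

II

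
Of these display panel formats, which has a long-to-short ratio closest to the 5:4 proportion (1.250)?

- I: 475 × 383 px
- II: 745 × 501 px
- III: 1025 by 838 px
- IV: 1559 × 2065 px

Ratios (long/short): I ≈ 1.240; II ≈ 1.487; III ≈ 1.223; IV ≈ 1.325.
5:4 ≈ 1.250; option I is nearest (Δ 0.010).

I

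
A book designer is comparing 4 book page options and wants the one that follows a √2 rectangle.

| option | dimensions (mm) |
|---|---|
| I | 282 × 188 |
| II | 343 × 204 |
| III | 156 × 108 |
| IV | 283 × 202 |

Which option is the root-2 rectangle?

IV

Ratios (long/short): I ≈ 1.500; II ≈ 1.681; III ≈ 1.444; IV ≈ 1.401.
root-2 ≈ 1.414; option IV is nearest (Δ 0.013).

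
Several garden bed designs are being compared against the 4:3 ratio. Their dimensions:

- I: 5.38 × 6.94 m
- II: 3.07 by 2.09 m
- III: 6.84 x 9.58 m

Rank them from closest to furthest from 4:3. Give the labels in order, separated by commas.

I: 6.94/5.38 ≈ 1.290 → |1.290 − 1.333| = 0.043
II: 3.07/2.09 ≈ 1.469 → |1.469 − 1.333| = 0.136
III: 9.58/6.84 ≈ 1.401 → |1.401 − 1.333| = 0.068

I, III, II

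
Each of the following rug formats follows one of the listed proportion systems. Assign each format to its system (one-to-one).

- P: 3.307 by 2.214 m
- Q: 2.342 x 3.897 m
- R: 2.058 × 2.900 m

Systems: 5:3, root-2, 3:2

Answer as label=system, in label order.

Ratios: P ≈ 1.494; Q ≈ 1.664; R ≈ 1.409.
Targets: 5:3 ≈ 1.667; root-2 ≈ 1.414; 3:2 ≈ 1.500.

P=3:2, Q=5:3, R=root-2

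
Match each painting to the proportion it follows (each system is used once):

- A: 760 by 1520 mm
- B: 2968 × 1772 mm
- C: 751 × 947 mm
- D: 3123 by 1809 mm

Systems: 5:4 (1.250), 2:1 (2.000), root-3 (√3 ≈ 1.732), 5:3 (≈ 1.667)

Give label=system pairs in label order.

A = 1520/760 ≈ 2.000 → 2:1 (2.000)
B = 2968/1772 ≈ 1.675 → 5:3 (1.667)
C = 947/751 ≈ 1.261 → 5:4 (1.250)
D = 3123/1809 ≈ 1.726 → root-3 (1.732)

A=2:1, B=5:3, C=5:4, D=root-3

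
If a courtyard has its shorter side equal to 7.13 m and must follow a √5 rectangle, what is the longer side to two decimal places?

root-5 ≈ 2.23607.
Longer side = 7.13 × 2.23607 ≈ 15.9432 → 15.94 m.

15.94 m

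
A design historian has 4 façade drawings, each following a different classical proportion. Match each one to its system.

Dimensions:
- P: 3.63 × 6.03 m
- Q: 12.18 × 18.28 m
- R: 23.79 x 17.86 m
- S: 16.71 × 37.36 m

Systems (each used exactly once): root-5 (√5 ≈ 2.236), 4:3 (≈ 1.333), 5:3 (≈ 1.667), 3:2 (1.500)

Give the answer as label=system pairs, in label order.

Ratios: P ≈ 1.661; Q ≈ 1.501; R ≈ 1.332; S ≈ 2.236.
Targets: root-5 ≈ 2.236; 4:3 ≈ 1.333; 5:3 ≈ 1.667; 3:2 ≈ 1.500.

P=5:3, Q=3:2, R=4:3, S=root-5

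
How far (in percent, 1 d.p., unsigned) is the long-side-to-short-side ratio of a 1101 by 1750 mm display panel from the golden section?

Ratio = 1750 / 1101 ≈ 1.5895.
Ideal golden ratio ≈ 1.6180. |1.5895 − 1.6180| / 1.6180 ≈ 1.76% → 1.8%.

1.8%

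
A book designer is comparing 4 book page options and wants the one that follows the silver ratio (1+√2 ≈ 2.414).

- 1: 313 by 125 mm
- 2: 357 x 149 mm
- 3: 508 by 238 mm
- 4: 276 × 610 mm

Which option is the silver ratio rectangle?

Ratios (long/short): 1 ≈ 2.504; 2 ≈ 2.396; 3 ≈ 2.134; 4 ≈ 2.210.
silver ratio ≈ 2.414; option 2 is nearest (Δ 0.018).

2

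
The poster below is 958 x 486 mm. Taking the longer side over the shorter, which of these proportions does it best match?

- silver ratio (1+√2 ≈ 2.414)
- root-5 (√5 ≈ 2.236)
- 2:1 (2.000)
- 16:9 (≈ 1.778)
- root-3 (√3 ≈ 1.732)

Ratio = 958 / 486 ≈ 1.971.
Distances: silver ratio 2.414 (Δ 0.443); root-5 2.236 (Δ 0.265); 2:1 2.000 (Δ 0.029); 16:9 1.778 (Δ 0.193); root-3 1.732 (Δ 0.239).

2:1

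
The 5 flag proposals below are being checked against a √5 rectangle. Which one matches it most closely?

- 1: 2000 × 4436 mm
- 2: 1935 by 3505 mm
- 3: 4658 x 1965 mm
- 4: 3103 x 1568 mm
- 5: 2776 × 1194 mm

1

Target root-5 ≈ 2.236.
1: 2.218 (Δ0.018)  2: 1.811 (Δ0.425)  3: 2.370 (Δ0.134)  4: 1.979 (Δ0.257)  5: 2.325 (Δ0.089)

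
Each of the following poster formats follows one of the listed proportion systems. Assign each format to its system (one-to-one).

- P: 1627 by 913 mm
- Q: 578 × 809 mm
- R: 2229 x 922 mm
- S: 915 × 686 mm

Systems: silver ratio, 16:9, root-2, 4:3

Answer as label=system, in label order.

P = 1627/913 ≈ 1.782 → 16:9 (1.778)
Q = 809/578 ≈ 1.400 → root-2 (1.414)
R = 2229/922 ≈ 2.418 → silver ratio (2.414)
S = 915/686 ≈ 1.334 → 4:3 (1.333)

P=16:9, Q=root-2, R=silver ratio, S=4:3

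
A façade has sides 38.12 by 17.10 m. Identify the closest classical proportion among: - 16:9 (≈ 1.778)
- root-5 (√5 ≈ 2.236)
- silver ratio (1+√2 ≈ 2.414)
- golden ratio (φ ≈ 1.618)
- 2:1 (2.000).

root-5

Ratio = 38.12 / 17.10 ≈ 2.229.
Distances: 16:9 1.778 (Δ 0.451); root-5 2.236 (Δ 0.007); silver ratio 2.414 (Δ 0.185); golden ratio 1.618 (Δ 0.611); 2:1 2.000 (Δ 0.229).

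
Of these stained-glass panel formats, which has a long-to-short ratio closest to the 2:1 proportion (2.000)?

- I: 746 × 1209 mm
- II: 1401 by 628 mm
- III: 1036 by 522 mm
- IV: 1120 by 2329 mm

Target 2:1 ≈ 2.000.
I: 1.621 (Δ0.379)  II: 2.231 (Δ0.231)  III: 1.985 (Δ0.015)  IV: 2.079 (Δ0.079)

III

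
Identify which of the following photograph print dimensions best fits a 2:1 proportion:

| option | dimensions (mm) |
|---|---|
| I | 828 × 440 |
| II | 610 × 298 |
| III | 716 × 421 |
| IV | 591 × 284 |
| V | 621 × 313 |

Target 2:1 ≈ 2.000.
I: 1.882 (Δ0.118)  II: 2.047 (Δ0.047)  III: 1.701 (Δ0.299)  IV: 2.081 (Δ0.081)  V: 1.984 (Δ0.016)

V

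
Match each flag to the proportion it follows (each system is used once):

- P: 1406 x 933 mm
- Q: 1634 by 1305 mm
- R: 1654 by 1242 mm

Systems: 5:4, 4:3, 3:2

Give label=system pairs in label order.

Ratios: P ≈ 1.507; Q ≈ 1.252; R ≈ 1.332.
Targets: 5:4 ≈ 1.250; 4:3 ≈ 1.333; 3:2 ≈ 1.500.

P=3:2, Q=5:4, R=4:3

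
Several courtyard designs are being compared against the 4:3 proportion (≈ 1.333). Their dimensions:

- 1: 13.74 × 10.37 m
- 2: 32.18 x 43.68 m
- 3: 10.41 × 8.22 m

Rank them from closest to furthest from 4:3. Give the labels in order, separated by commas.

1, 2, 3

1: 13.74/10.37 ≈ 1.325 → |1.325 − 1.333| = 0.008
2: 43.68/32.18 ≈ 1.357 → |1.357 − 1.333| = 0.024
3: 10.41/8.22 ≈ 1.266 → |1.266 − 1.333| = 0.067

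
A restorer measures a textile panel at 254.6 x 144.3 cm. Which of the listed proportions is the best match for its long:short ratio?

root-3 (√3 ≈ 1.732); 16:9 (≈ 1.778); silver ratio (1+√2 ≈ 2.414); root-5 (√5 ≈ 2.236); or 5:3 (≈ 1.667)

Ratio = 254.6 / 144.3 ≈ 1.764.
Distances: root-3 1.732 (Δ 0.032); 16:9 1.778 (Δ 0.014); silver ratio 2.414 (Δ 0.650); root-5 2.236 (Δ 0.472); 5:3 1.667 (Δ 0.097).

16:9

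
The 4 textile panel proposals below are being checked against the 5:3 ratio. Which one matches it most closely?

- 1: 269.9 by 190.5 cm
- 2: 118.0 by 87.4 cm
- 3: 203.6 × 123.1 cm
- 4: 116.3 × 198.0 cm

Target 5:3 ≈ 1.667.
1: 1.417 (Δ0.250)  2: 1.350 (Δ0.317)  3: 1.654 (Δ0.013)  4: 1.702 (Δ0.035)

3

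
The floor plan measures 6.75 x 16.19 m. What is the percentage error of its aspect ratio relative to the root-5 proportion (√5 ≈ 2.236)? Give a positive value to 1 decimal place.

7.3%

Ratio = 16.19 / 6.75 ≈ 2.3985.
Ideal root-5 ≈ 2.2361. |2.3985 − 2.2361| / 2.2361 ≈ 7.26% → 7.3%.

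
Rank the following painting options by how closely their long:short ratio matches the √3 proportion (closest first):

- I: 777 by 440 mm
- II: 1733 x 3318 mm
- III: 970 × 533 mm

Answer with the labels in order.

I, III, II

Ratios: I = 777 / 440 ≈ 1.766; II = 3318 / 1733 ≈ 1.915; III = 970 / 533 ≈ 1.820.
|Δ from 1.732|: I 0.034; II 0.183; III 0.088.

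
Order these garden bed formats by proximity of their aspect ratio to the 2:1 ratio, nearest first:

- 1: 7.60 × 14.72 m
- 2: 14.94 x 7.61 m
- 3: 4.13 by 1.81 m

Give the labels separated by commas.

Ratios: 1 = 14.72 / 7.60 ≈ 1.937; 2 = 14.94 / 7.61 ≈ 1.963; 3 = 4.13 / 1.81 ≈ 2.282.
|Δ from 2.000|: 1 0.063; 2 0.037; 3 0.282.

2, 1, 3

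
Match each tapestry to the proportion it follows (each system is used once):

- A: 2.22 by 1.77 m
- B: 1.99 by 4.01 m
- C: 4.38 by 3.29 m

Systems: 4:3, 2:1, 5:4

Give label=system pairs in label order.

A=5:4, B=2:1, C=4:3

A = 2.22/1.77 ≈ 1.254 → 5:4 (1.250)
B = 4.01/1.99 ≈ 2.015 → 2:1 (2.000)
C = 4.38/3.29 ≈ 1.331 → 4:3 (1.333)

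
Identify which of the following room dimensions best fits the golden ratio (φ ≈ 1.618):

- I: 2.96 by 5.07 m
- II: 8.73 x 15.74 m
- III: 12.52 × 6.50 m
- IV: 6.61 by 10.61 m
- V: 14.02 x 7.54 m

Ratios (long/short): I ≈ 1.713; II ≈ 1.803; III ≈ 1.926; IV ≈ 1.605; V ≈ 1.859.
golden ratio ≈ 1.618; option IV is nearest (Δ 0.013).

IV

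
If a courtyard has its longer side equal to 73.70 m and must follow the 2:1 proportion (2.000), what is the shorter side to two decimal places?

2:1 = 2.00000.
Shorter side = 73.70 ÷ 2.00000 ≈ 36.8500 → 36.85 m.

36.85 m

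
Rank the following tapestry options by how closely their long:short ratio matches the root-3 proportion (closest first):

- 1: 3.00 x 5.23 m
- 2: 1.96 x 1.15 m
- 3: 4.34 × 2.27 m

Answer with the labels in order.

1, 2, 3

1: 5.23/3.00 ≈ 1.743 → |1.743 − 1.732| = 0.011
2: 1.96/1.15 ≈ 1.704 → |1.704 − 1.732| = 0.028
3: 4.34/2.27 ≈ 1.912 → |1.912 − 1.732| = 0.180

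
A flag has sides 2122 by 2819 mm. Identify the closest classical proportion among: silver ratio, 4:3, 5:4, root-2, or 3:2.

2819/2122 ≈ 1.328. Nearest candidates are 4:3 (1.333, off by 0.005) and 5:4 (1.250, off by 0.078).

4:3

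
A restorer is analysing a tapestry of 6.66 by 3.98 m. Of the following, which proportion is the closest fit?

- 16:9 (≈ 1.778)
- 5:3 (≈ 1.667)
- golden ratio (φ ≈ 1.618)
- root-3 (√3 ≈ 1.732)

6.66/3.98 ≈ 1.673. Nearest candidates are 5:3 (1.667, off by 0.006) and golden ratio (1.618, off by 0.055).

5:3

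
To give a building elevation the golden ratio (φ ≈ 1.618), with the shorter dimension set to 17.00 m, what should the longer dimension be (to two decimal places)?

golden ratio ≈ 1.61803.
Longer side = 17.00 × 1.61803 ≈ 27.5065 → 27.51 m.

27.51 m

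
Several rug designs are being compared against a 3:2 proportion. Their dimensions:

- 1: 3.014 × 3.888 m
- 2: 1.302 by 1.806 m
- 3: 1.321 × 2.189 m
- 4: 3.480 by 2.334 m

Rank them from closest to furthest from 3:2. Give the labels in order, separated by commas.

Ratios: 1 = 3.888 / 3.014 ≈ 1.290; 2 = 1.806 / 1.302 ≈ 1.387; 3 = 2.189 / 1.321 ≈ 1.657; 4 = 3.480 / 2.334 ≈ 1.491.
|Δ from 1.500|: 1 0.210; 2 0.113; 3 0.157; 4 0.009.

4, 2, 3, 1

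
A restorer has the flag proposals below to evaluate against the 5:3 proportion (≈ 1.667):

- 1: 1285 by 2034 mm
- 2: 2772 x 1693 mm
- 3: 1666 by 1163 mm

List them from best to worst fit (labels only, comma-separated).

2, 1, 3

1: 2034/1285 ≈ 1.583 → |1.583 − 1.667| = 0.084
2: 2772/1693 ≈ 1.637 → |1.637 − 1.667| = 0.030
3: 1666/1163 ≈ 1.433 → |1.433 − 1.667| = 0.234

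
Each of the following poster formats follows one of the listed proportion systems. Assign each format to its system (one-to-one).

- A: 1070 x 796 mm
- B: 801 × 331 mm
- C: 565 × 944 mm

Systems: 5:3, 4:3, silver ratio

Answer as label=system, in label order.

A=4:3, B=silver ratio, C=5:3

A = 1070/796 ≈ 1.344 → 4:3 (1.333)
B = 801/331 ≈ 2.420 → silver ratio (2.414)
C = 944/565 ≈ 1.671 → 5:3 (1.667)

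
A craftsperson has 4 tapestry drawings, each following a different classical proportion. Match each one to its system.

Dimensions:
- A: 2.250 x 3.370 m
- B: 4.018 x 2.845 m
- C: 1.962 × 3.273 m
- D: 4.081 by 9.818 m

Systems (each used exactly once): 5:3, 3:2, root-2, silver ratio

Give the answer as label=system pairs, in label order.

A=3:2, B=root-2, C=5:3, D=silver ratio

A = 3.370/2.250 ≈ 1.498 → 3:2 (1.500)
B = 4.018/2.845 ≈ 1.412 → root-2 (1.414)
C = 3.273/1.962 ≈ 1.668 → 5:3 (1.667)
D = 9.818/4.081 ≈ 2.406 → silver ratio (2.414)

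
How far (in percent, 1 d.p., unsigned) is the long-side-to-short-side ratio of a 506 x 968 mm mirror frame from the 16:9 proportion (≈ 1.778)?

Ratio = 968 / 506 ≈ 1.9130.
Ideal 16:9 ≈ 1.7778. |1.9130 − 1.7778| / 1.7778 ≈ 7.60% → 7.6%.

7.6%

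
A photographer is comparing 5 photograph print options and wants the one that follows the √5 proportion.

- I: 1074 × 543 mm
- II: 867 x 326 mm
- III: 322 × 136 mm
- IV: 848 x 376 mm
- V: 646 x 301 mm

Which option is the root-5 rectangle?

IV

Ratios (long/short): I ≈ 1.978; II ≈ 2.660; III ≈ 2.368; IV ≈ 2.255; V ≈ 2.146.
root-5 ≈ 2.236; option IV is nearest (Δ 0.019).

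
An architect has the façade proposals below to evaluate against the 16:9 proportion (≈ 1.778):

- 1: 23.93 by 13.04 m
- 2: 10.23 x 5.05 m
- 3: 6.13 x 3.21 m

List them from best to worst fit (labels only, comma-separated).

Ratios: 1 = 23.93 / 13.04 ≈ 1.835; 2 = 10.23 / 5.05 ≈ 2.026; 3 = 6.13 / 3.21 ≈ 1.910.
|Δ from 1.778|: 1 0.057; 2 0.248; 3 0.132.

1, 3, 2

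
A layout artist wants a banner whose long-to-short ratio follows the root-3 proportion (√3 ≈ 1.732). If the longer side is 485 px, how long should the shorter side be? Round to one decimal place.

280.0 px

root-3 ≈ 1.73205.
Shorter side = 485 ÷ 1.73205 ≈ 280.015 → 280.0 px.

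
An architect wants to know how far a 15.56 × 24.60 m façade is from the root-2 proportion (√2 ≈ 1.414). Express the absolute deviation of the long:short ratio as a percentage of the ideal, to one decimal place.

11.8%

Ratio = 24.60 / 15.56 ≈ 1.5810.
Ideal root-2 ≈ 1.4142. |1.5810 − 1.4142| / 1.4142 ≈ 11.79% → 11.8%.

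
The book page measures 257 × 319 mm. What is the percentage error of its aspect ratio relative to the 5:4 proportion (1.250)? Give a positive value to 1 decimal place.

Ratio = 319 / 257 ≈ 1.2412.
Ideal 5:4 = 1.2500. |1.2412 − 1.2500| / 1.2500 ≈ 0.70% → 0.7%.

0.7%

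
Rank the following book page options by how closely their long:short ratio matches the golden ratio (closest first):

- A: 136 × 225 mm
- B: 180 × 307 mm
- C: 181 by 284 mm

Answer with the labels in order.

A: 225/136 ≈ 1.654 → |1.654 − 1.618| = 0.036
B: 307/180 ≈ 1.706 → |1.706 − 1.618| = 0.088
C: 284/181 ≈ 1.569 → |1.569 − 1.618| = 0.049

A, C, B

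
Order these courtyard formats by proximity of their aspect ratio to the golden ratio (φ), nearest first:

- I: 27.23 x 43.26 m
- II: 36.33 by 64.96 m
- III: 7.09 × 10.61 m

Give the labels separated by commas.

I, III, II

Ratios: I = 43.26 / 27.23 ≈ 1.589; II = 64.96 / 36.33 ≈ 1.788; III = 10.61 / 7.09 ≈ 1.496.
|Δ from 1.618|: I 0.029; II 0.170; III 0.122.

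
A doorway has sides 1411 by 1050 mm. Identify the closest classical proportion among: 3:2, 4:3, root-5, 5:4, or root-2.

1411/1050 ≈ 1.344. Nearest candidates are 4:3 (1.333, off by 0.011) and root-2 (1.414, off by 0.070).

4:3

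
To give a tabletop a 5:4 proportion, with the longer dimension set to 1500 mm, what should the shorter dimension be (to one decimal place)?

1200.0 mm

5:4 = 1.25000.
Shorter side = 1500 ÷ 1.25000 ≈ 1200.000 → 1200.0 mm.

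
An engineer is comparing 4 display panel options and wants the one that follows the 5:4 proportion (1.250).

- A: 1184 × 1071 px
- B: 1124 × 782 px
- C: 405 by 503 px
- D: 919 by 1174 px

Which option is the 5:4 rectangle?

C

Ratios (long/short): A ≈ 1.106; B ≈ 1.437; C ≈ 1.242; D ≈ 1.277.
5:4 ≈ 1.250; option C is nearest (Δ 0.008).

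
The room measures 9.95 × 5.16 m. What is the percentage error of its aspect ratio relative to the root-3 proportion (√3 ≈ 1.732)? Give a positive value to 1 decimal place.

11.3%

Ratio = 9.95 / 5.16 ≈ 1.9283.
Ideal root-3 ≈ 1.7321. |1.9283 − 1.7321| / 1.7321 ≈ 11.33% → 11.3%.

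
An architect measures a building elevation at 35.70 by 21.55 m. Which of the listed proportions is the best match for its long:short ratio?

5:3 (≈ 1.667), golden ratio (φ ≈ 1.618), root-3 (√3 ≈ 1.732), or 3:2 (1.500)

35.70/21.55 ≈ 1.657. Nearest candidates are 5:3 (1.667, off by 0.010) and golden ratio (1.618, off by 0.039).

5:3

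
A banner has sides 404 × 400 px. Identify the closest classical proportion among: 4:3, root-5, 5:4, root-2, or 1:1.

1:1

404/400 ≈ 1.010. Nearest candidates are 1:1 (1.000, off by 0.010) and 5:4 (1.250, off by 0.240).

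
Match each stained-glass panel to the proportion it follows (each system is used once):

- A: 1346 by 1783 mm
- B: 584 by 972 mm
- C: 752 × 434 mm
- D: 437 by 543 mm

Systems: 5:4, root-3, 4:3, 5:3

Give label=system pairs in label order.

A = 1783/1346 ≈ 1.325 → 4:3 (1.333)
B = 972/584 ≈ 1.664 → 5:3 (1.667)
C = 752/434 ≈ 1.733 → root-3 (1.732)
D = 543/437 ≈ 1.243 → 5:4 (1.250)

A=4:3, B=5:3, C=root-3, D=5:4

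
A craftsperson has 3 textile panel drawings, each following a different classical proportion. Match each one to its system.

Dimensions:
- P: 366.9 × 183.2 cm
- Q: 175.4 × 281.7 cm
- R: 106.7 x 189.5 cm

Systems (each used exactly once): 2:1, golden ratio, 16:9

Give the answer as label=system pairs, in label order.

P=2:1, Q=golden ratio, R=16:9

Ratios: P ≈ 2.003; Q ≈ 1.606; R ≈ 1.776.
Targets: 2:1 ≈ 2.000; golden ratio ≈ 1.618; 16:9 ≈ 1.778.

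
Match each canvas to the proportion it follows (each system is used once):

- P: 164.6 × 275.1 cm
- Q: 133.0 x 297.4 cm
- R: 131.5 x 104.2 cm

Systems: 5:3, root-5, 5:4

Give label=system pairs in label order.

Ratios: P ≈ 1.671; Q ≈ 2.236; R ≈ 1.262.
Targets: 5:3 ≈ 1.667; root-5 ≈ 2.236; 5:4 ≈ 1.250.

P=5:3, Q=root-5, R=5:4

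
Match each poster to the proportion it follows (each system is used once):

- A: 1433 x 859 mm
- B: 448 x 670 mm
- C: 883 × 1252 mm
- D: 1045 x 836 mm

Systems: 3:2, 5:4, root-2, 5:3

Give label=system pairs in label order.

Ratios: A ≈ 1.668; B ≈ 1.496; C ≈ 1.418; D ≈ 1.250.
Targets: 3:2 ≈ 1.500; 5:4 ≈ 1.250; root-2 ≈ 1.414; 5:3 ≈ 1.667.

A=5:3, B=3:2, C=root-2, D=5:4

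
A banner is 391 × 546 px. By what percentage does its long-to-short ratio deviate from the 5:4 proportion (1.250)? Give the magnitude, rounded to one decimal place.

11.7%

Ratio = 546 / 391 ≈ 1.3964.
Ideal 5:4 = 1.2500. |1.3964 − 1.2500| / 1.2500 ≈ 11.71% → 11.7%.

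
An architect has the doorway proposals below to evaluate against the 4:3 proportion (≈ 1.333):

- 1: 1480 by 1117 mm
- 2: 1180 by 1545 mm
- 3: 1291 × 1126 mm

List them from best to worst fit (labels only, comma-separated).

1, 2, 3

Ratios: 1 = 1480 / 1117 ≈ 1.325; 2 = 1545 / 1180 ≈ 1.309; 3 = 1291 / 1126 ≈ 1.147.
|Δ from 1.333|: 1 0.008; 2 0.024; 3 0.186.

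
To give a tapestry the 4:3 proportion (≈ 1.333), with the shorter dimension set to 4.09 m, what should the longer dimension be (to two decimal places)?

4:3 ≈ 1.33333.
Longer side = 4.09 × 1.33333 ≈ 5.4533 → 5.45 m.

5.45 m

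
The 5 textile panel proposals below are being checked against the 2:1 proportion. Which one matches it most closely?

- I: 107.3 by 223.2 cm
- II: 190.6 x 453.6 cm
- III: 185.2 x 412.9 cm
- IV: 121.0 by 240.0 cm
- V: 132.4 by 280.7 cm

IV

Target 2:1 ≈ 2.000.
I: 2.080 (Δ0.080)  II: 2.380 (Δ0.380)  III: 2.229 (Δ0.229)  IV: 1.983 (Δ0.017)  V: 2.120 (Δ0.120)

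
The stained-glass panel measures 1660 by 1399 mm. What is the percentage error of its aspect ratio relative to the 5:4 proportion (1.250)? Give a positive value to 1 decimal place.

Ratio = 1660 / 1399 ≈ 1.1866.
Ideal 5:4 = 1.2500. |1.1866 − 1.2500| / 1.2500 ≈ 5.07% → 5.1%.

5.1%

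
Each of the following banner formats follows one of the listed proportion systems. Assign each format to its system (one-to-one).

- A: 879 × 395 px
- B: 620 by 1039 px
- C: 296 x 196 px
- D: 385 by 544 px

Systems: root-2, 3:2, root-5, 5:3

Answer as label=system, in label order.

A = 879/395 ≈ 2.225 → root-5 (2.236)
B = 1039/620 ≈ 1.676 → 5:3 (1.667)
C = 296/196 ≈ 1.510 → 3:2 (1.500)
D = 544/385 ≈ 1.413 → root-2 (1.414)

A=root-5, B=5:3, C=3:2, D=root-2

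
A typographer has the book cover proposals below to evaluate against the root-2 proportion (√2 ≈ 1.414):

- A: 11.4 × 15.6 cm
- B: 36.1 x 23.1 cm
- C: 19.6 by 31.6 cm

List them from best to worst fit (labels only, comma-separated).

A: 15.6/11.4 ≈ 1.368 → |1.368 − 1.414| = 0.046
B: 36.1/23.1 ≈ 1.563 → |1.563 − 1.414| = 0.149
C: 31.6/19.6 ≈ 1.612 → |1.612 − 1.414| = 0.198

A, B, C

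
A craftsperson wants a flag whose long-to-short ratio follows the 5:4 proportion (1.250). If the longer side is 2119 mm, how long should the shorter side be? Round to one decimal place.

1695.2 mm

5:4 = 1.25000.
Shorter side = 2119 ÷ 1.25000 ≈ 1695.200 → 1695.2 mm.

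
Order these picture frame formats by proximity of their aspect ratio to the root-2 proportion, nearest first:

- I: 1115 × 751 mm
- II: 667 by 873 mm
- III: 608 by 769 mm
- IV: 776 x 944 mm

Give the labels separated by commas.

Ratios: I = 1115 / 751 ≈ 1.485; II = 873 / 667 ≈ 1.309; III = 769 / 608 ≈ 1.265; IV = 944 / 776 ≈ 1.216.
|Δ from 1.414|: I 0.071; II 0.105; III 0.149; IV 0.198.

I, II, III, IV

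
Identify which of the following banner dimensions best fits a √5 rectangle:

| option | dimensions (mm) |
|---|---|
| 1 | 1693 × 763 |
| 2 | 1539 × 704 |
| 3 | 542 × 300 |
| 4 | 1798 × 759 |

Ratios (long/short): 1 ≈ 2.219; 2 ≈ 2.186; 3 ≈ 1.807; 4 ≈ 2.369.
root-5 ≈ 2.236; option 1 is nearest (Δ 0.017).

1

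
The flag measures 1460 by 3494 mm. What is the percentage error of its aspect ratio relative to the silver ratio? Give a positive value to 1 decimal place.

0.9%

Ratio = 3494 / 1460 ≈ 2.3932.
Ideal silver ratio ≈ 2.4142. |2.3932 − 2.4142| / 2.4142 ≈ 0.87% → 0.9%.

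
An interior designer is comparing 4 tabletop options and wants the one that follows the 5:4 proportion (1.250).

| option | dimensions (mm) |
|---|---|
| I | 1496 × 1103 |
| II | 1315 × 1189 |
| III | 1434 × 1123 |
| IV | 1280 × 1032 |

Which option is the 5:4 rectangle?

IV

Target 5:4 ≈ 1.250.
I: 1.356 (Δ0.106)  II: 1.106 (Δ0.144)  III: 1.277 (Δ0.027)  IV: 1.240 (Δ0.010)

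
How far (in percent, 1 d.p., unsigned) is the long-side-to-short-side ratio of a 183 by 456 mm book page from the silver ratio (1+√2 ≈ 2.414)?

Ratio = 456 / 183 ≈ 2.4918.
Ideal silver ratio ≈ 2.4142. |2.4918 − 2.4142| / 2.4142 ≈ 3.21% → 3.2%.

3.2%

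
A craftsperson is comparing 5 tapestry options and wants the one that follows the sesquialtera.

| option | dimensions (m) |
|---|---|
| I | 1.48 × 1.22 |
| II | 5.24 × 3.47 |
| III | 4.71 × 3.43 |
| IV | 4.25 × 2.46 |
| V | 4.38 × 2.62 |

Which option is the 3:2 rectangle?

II

Target 3:2 ≈ 1.500.
I: 1.213 (Δ0.287)  II: 1.510 (Δ0.010)  III: 1.373 (Δ0.127)  IV: 1.728 (Δ0.228)  V: 1.672 (Δ0.172)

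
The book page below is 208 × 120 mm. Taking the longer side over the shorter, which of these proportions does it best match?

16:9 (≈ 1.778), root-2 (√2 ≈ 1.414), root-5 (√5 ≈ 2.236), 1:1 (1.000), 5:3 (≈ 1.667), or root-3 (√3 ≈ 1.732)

root-3

Ratio = 208 / 120 ≈ 1.733.
Distances: 16:9 1.778 (Δ 0.045); root-2 1.414 (Δ 0.319); root-5 2.236 (Δ 0.503); 1:1 1.000 (Δ 0.733); 5:3 1.667 (Δ 0.066); root-3 1.732 (Δ 0.001).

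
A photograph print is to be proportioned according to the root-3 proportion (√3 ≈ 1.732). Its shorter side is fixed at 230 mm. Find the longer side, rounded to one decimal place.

root-3 ≈ 1.73205.
Longer side = 230 × 1.73205 ≈ 398.372 → 398.4 mm.

398.4 mm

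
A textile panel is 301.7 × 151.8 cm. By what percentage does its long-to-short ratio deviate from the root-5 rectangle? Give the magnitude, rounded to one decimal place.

11.1%

Ratio = 301.7 / 151.8 ≈ 1.9875.
Ideal root-5 ≈ 2.2361. |1.9875 − 2.2361| / 2.2361 ≈ 11.12% → 11.1%.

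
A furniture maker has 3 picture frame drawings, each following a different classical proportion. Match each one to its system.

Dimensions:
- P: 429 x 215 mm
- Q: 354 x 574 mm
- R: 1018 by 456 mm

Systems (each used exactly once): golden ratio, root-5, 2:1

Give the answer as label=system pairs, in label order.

P = 429/215 ≈ 1.995 → 2:1 (2.000)
Q = 574/354 ≈ 1.621 → golden ratio (1.618)
R = 1018/456 ≈ 2.232 → root-5 (2.236)

P=2:1, Q=golden ratio, R=root-5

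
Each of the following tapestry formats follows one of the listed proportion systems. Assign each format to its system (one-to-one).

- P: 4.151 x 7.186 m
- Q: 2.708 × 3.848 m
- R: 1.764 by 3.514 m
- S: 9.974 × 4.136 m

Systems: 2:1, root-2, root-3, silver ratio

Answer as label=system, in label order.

Ratios: P ≈ 1.731; Q ≈ 1.421; R ≈ 1.992; S ≈ 2.412.
Targets: 2:1 ≈ 2.000; root-2 ≈ 1.414; root-3 ≈ 1.732; silver ratio ≈ 2.414.

P=root-3, Q=root-2, R=2:1, S=silver ratio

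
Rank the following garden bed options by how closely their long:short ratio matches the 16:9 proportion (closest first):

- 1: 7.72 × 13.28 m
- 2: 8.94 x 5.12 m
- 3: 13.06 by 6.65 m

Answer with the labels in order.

1: 13.28/7.72 ≈ 1.720 → |1.720 − 1.778| = 0.058
2: 8.94/5.12 ≈ 1.746 → |1.746 − 1.778| = 0.032
3: 13.06/6.65 ≈ 1.964 → |1.964 − 1.778| = 0.186

2, 1, 3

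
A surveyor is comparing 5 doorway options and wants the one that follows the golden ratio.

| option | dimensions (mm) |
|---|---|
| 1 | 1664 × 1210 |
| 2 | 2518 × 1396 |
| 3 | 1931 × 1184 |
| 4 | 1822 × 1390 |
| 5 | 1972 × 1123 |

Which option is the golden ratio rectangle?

3

Target golden ratio ≈ 1.618.
1: 1.375 (Δ0.243)  2: 1.804 (Δ0.186)  3: 1.631 (Δ0.013)  4: 1.311 (Δ0.307)  5: 1.756 (Δ0.138)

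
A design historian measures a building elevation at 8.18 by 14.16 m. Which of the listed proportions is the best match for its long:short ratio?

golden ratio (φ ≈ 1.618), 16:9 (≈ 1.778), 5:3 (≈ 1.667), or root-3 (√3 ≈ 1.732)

Ratio = 14.16 / 8.18 ≈ 1.731.
Distances: golden ratio 1.618 (Δ 0.113); 16:9 1.778 (Δ 0.047); 5:3 1.667 (Δ 0.064); root-3 1.732 (Δ 0.001).

root-3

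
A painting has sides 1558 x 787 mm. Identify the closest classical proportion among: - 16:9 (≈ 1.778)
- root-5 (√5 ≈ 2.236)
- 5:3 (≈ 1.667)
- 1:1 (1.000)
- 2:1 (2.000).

2:1

1558/787 ≈ 1.980. Nearest candidates are 2:1 (2.000, off by 0.020) and 16:9 (1.778, off by 0.202).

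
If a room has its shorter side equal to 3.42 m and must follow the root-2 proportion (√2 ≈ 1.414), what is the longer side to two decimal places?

root-2 ≈ 1.41421.
Longer side = 3.42 × 1.41421 ≈ 4.8366 → 4.84 m.

4.84 m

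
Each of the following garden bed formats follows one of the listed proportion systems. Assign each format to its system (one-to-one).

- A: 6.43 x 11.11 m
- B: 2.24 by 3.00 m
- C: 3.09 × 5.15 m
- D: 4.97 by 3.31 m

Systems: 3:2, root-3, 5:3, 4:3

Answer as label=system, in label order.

Ratios: A ≈ 1.728; B ≈ 1.339; C ≈ 1.667; D ≈ 1.502.
Targets: 3:2 ≈ 1.500; root-3 ≈ 1.732; 5:3 ≈ 1.667; 4:3 ≈ 1.333.

A=root-3, B=4:3, C=5:3, D=3:2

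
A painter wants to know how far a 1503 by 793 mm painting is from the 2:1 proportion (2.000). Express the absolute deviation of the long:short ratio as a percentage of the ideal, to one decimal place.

Ratio = 1503 / 793 ≈ 1.8953.
Ideal 2:1 = 2.0000. |1.8953 − 2.0000| / 2.0000 ≈ 5.24% → 5.2%.

5.2%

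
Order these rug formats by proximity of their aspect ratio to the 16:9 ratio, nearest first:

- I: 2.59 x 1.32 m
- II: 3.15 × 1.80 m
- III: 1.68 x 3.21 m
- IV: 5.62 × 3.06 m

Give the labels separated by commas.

Ratios: I = 2.59 / 1.32 ≈ 1.962; II = 3.15 / 1.80 ≈ 1.750; III = 3.21 / 1.68 ≈ 1.911; IV = 5.62 / 3.06 ≈ 1.837.
|Δ from 1.778|: I 0.184; II 0.028; III 0.133; IV 0.059.

II, IV, III, I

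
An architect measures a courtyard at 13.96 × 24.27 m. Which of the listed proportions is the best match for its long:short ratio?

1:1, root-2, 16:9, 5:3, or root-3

Ratio = 24.27 / 13.96 ≈ 1.739.
Distances: 1:1 1.000 (Δ 0.739); root-2 1.414 (Δ 0.325); 16:9 1.778 (Δ 0.039); 5:3 1.667 (Δ 0.072); root-3 1.732 (Δ 0.007).

root-3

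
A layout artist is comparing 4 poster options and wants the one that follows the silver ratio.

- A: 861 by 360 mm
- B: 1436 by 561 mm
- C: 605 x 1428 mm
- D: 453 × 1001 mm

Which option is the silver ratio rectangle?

A

Ratios (long/short): A ≈ 2.392; B ≈ 2.560; C ≈ 2.360; D ≈ 2.210.
silver ratio ≈ 2.414; option A is nearest (Δ 0.022).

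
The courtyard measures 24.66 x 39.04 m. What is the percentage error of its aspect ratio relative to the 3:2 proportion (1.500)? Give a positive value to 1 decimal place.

Ratio = 39.04 / 24.66 ≈ 1.5831.
Ideal 3:2 = 1.5000. |1.5831 − 1.5000| / 1.5000 ≈ 5.54% → 5.5%.

5.5%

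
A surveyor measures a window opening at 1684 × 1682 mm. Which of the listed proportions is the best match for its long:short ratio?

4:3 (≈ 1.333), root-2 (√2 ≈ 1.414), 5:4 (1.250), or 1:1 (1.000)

1:1

Ratio = 1684 / 1682 ≈ 1.001.
Distances: 4:3 1.333 (Δ 0.332); root-2 1.414 (Δ 0.413); 5:4 1.250 (Δ 0.249); 1:1 1.000 (Δ 0.001).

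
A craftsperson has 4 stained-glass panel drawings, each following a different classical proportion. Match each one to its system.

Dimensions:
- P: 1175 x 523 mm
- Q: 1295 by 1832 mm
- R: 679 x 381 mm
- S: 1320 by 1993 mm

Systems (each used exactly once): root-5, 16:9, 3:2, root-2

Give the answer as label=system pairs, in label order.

Ratios: P ≈ 2.247; Q ≈ 1.415; R ≈ 1.782; S ≈ 1.510.
Targets: root-5 ≈ 2.236; 16:9 ≈ 1.778; 3:2 ≈ 1.500; root-2 ≈ 1.414.

P=root-5, Q=root-2, R=16:9, S=3:2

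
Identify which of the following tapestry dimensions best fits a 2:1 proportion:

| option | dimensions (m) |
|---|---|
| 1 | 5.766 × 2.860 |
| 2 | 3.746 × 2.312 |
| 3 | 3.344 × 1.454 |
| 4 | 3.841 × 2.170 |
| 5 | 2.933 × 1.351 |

1

Ratios (long/short): 1 ≈ 2.016; 2 ≈ 1.620; 3 ≈ 2.300; 4 ≈ 1.770; 5 ≈ 2.171.
2:1 ≈ 2.000; option 1 is nearest (Δ 0.016).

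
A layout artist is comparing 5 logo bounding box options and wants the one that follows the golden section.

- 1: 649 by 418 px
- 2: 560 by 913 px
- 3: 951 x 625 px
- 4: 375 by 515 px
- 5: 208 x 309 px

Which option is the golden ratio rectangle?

Ratios (long/short): 1 ≈ 1.553; 2 ≈ 1.630; 3 ≈ 1.522; 4 ≈ 1.373; 5 ≈ 1.486.
golden ratio ≈ 1.618; option 2 is nearest (Δ 0.012).

2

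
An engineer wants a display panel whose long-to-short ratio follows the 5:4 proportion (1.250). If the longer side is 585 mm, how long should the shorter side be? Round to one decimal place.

468.0 mm

5:4 = 1.25000.
Shorter side = 585 ÷ 1.25000 ≈ 468.000 → 468.0 mm.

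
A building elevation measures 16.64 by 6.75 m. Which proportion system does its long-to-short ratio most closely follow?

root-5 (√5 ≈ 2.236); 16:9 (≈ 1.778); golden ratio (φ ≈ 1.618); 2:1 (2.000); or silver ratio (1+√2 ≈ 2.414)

silver ratio

16.64/6.75 ≈ 2.465. Nearest candidates are silver ratio (2.414, off by 0.051) and root-5 (2.236, off by 0.229).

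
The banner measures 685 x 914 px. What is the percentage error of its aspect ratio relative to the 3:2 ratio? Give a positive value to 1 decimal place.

Ratio = 914 / 685 ≈ 1.3343.
Ideal 3:2 = 1.5000. |1.3343 − 1.5000| / 1.5000 ≈ 11.05% → 11.0%.

11.0%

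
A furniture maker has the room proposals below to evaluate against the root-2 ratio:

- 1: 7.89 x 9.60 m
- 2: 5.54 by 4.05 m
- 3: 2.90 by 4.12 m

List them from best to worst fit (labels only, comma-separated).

1: 9.60/7.89 ≈ 1.217 → |1.217 − 1.414| = 0.197
2: 5.54/4.05 ≈ 1.368 → |1.368 − 1.414| = 0.046
3: 4.12/2.90 ≈ 1.421 → |1.421 − 1.414| = 0.007

3, 2, 1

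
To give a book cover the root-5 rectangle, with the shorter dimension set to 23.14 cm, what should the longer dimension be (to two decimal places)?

root-5 ≈ 2.23607.
Longer side = 23.14 × 2.23607 ≈ 51.7427 → 51.74 cm.

51.74 cm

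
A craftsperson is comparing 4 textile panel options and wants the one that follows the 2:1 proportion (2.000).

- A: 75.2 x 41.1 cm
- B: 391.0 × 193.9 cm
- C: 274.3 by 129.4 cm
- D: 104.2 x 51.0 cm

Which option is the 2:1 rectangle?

B

Target 2:1 ≈ 2.000.
A: 1.830 (Δ0.170)  B: 2.017 (Δ0.017)  C: 2.120 (Δ0.120)  D: 2.043 (Δ0.043)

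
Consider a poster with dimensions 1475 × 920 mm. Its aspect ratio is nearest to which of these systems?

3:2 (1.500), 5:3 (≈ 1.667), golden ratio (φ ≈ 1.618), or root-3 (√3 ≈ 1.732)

golden ratio

Ratio = 1475 / 920 ≈ 1.603.
Distances: 3:2 1.500 (Δ 0.103); 5:3 1.667 (Δ 0.064); golden ratio 1.618 (Δ 0.015); root-3 1.732 (Δ 0.129).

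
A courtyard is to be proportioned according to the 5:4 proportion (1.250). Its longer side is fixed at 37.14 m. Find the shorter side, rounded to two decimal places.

5:4 = 1.25000.
Shorter side = 37.14 ÷ 1.25000 ≈ 29.7120 → 29.71 m.

29.71 m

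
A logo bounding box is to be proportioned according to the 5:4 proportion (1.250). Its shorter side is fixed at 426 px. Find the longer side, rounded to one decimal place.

5:4 = 1.25000.
Longer side = 426 × 1.25000 ≈ 532.500 → 532.5 px.

532.5 px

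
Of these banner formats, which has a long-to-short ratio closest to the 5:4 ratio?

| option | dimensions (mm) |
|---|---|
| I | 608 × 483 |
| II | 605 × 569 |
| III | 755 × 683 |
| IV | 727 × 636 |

I

Ratios (long/short): I ≈ 1.259; II ≈ 1.063; III ≈ 1.105; IV ≈ 1.143.
5:4 ≈ 1.250; option I is nearest (Δ 0.009).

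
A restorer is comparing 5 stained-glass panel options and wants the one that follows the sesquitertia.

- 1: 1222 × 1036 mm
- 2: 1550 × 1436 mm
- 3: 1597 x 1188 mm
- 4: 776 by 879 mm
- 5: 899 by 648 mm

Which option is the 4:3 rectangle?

3

Target 4:3 ≈ 1.333.
1: 1.180 (Δ0.153)  2: 1.079 (Δ0.254)  3: 1.344 (Δ0.011)  4: 1.133 (Δ0.200)  5: 1.387 (Δ0.054)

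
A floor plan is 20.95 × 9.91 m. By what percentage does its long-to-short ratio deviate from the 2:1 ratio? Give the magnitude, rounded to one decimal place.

Ratio = 20.95 / 9.91 ≈ 2.1140.
Ideal 2:1 = 2.0000. |2.1140 − 2.0000| / 2.0000 ≈ 5.70% → 5.7%.

5.7%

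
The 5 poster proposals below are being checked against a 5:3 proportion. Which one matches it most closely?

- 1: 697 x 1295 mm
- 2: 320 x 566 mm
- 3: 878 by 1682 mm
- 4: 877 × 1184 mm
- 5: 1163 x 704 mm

Ratios (long/short): 1 ≈ 1.858; 2 ≈ 1.769; 3 ≈ 1.916; 4 ≈ 1.350; 5 ≈ 1.652.
5:3 ≈ 1.667; option 5 is nearest (Δ 0.015).

5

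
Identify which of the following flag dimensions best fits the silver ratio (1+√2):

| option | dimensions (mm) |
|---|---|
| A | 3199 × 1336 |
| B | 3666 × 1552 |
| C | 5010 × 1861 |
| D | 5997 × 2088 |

Target silver ratio ≈ 2.414.
A: 2.394 (Δ0.020)  B: 2.362 (Δ0.052)  C: 2.692 (Δ0.278)  D: 2.872 (Δ0.458)

A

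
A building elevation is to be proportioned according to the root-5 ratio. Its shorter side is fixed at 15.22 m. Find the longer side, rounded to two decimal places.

34.03 m

root-5 ≈ 2.23607.
Longer side = 15.22 × 2.23607 ≈ 34.0330 → 34.03 m.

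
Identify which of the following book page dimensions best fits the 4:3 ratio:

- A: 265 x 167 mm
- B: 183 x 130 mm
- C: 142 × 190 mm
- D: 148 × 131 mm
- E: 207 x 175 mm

Target 4:3 ≈ 1.333.
A: 1.587 (Δ0.254)  B: 1.408 (Δ0.075)  C: 1.338 (Δ0.005)  D: 1.130 (Δ0.203)  E: 1.183 (Δ0.150)

C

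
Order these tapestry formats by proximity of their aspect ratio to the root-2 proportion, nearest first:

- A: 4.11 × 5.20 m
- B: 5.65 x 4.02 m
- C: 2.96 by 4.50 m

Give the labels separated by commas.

Ratios: A = 5.20 / 4.11 ≈ 1.265; B = 5.65 / 4.02 ≈ 1.405; C = 4.50 / 2.96 ≈ 1.520.
|Δ from 1.414|: A 0.149; B 0.009; C 0.106.

B, C, A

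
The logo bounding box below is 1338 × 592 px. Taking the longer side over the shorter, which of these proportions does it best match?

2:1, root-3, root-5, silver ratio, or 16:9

root-5

Ratio = 1338 / 592 ≈ 2.260.
Distances: 2:1 2.000 (Δ 0.260); root-3 1.732 (Δ 0.528); root-5 2.236 (Δ 0.024); silver ratio 2.414 (Δ 0.154); 16:9 1.778 (Δ 0.482).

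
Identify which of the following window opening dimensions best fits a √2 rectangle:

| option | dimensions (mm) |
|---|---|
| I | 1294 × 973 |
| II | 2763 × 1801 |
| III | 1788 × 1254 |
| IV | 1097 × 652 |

III

Target root-2 ≈ 1.414.
I: 1.330 (Δ0.084)  II: 1.534 (Δ0.120)  III: 1.426 (Δ0.012)  IV: 1.683 (Δ0.269)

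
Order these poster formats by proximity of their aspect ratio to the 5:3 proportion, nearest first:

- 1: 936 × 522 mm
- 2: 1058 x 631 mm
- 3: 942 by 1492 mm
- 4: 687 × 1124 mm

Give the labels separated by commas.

2, 4, 3, 1

Ratios: 1 = 936 / 522 ≈ 1.793; 2 = 1058 / 631 ≈ 1.677; 3 = 1492 / 942 ≈ 1.584; 4 = 1124 / 687 ≈ 1.636.
|Δ from 1.667|: 1 0.126; 2 0.010; 3 0.083; 4 0.031.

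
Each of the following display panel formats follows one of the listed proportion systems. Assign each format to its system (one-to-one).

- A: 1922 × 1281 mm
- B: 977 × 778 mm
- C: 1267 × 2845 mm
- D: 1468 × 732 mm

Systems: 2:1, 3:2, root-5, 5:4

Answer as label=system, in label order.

Ratios: A ≈ 1.500; B ≈ 1.256; C ≈ 2.245; D ≈ 2.005.
Targets: 2:1 ≈ 2.000; 3:2 ≈ 1.500; root-5 ≈ 2.236; 5:4 ≈ 1.250.

A=3:2, B=5:4, C=root-5, D=2:1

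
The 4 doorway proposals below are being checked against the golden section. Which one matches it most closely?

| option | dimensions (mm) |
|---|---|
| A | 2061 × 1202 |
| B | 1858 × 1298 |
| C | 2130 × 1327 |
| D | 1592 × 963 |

Ratios (long/short): A ≈ 1.715; B ≈ 1.431; C ≈ 1.605; D ≈ 1.653.
golden ratio ≈ 1.618; option C is nearest (Δ 0.013).

C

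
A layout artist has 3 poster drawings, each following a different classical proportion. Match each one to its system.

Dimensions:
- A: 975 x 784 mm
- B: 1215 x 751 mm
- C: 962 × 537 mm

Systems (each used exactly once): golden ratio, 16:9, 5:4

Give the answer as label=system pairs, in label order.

A=5:4, B=golden ratio, C=16:9

A = 975/784 ≈ 1.244 → 5:4 (1.250)
B = 1215/751 ≈ 1.618 → golden ratio (1.618)
C = 962/537 ≈ 1.791 → 16:9 (1.778)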